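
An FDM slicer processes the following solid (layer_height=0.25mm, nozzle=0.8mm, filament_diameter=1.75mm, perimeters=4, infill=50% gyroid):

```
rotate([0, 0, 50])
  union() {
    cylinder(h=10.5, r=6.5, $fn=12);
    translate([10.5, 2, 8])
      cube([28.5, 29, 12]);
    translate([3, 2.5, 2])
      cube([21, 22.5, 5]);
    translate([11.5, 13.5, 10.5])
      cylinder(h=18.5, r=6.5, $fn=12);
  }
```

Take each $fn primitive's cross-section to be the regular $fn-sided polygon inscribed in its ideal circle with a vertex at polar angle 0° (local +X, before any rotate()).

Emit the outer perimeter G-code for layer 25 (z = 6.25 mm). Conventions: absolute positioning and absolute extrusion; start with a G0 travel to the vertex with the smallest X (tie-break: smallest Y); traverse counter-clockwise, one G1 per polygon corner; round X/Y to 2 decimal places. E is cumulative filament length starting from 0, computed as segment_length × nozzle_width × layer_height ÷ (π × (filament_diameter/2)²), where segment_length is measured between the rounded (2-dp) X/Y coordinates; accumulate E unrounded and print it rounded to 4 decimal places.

G0 X-17.22 Y18.37 Z6.25
G1 X-2.44 Y5.96 E1.6047
G1 X-4.98 Y4.18 E1.8626
G1 X-6.40 Y1.13 E2.1424
G1 X-6.11 Y-2.22 E2.4220
G1 X-4.18 Y-4.98 E2.7020
G1 X-1.13 Y-6.40 E2.9818
G1 X2.22 Y-6.11 E3.2614
G1 X4.98 Y-4.18 E3.5414
G1 X6.40 Y-1.13 E3.8211
G1 X6.11 Y2.22 E4.1007
G1 X4.18 Y4.98 E4.3808
G1 X1.83 Y6.07 E4.5962
G1 X13.51 Y19.99 E6.1071
G1 X-3.72 Y34.45 E7.9775
G1 X-17.22 Y18.37 E9.7233

At z = 6.25 mm: the r=6.5 cylinder contributes a regular 12-gon of circumradius 6.5; the cube at (10.5, 2) is absent (z outside [8, 20]); the 21×22.5 cube at (3, 2.5) contributes its full rectangle; the cylinder at (11.5, 13.5) is absent (z outside [10.5, 29]); Combining (union): the regions partially overlap (shared area 5.48 mm²), so overlapping operands fuse into one piece — 1 connected region; (whole slice rotated 50° about Z — lengths, areas and connectivity unchanged). The outline is a single polygon with 15 vertices. Extrusion per mm of travel: 0.8 × 0.25 / (π × 0.875²) = 0.083150. Accumulating E over each segment gives final E = 9.7233.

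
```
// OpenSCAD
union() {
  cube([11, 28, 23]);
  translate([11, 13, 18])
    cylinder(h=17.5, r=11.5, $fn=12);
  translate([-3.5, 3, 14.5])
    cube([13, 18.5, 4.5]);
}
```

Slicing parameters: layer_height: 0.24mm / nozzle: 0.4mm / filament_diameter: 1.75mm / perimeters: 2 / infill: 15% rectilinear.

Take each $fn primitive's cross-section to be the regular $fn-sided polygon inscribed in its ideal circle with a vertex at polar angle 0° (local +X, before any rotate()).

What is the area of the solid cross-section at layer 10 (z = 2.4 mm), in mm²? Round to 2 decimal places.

At z = 2.4 mm: the 11×28 cube contributes its full rectangle (area 308.00 mm²); the cylinder at (11, 13) does not reach this height (z outside [18, 35.5]); the cube at (-3.5, 3) is absent (z outside [14.5, 19]); Merging all regions: only the 11×28 cube is present, so the union is just that shape — area = 308.00 mm². Overall, the cross-section is a single solid region. Net area = 308.00 mm².

308.00 mm²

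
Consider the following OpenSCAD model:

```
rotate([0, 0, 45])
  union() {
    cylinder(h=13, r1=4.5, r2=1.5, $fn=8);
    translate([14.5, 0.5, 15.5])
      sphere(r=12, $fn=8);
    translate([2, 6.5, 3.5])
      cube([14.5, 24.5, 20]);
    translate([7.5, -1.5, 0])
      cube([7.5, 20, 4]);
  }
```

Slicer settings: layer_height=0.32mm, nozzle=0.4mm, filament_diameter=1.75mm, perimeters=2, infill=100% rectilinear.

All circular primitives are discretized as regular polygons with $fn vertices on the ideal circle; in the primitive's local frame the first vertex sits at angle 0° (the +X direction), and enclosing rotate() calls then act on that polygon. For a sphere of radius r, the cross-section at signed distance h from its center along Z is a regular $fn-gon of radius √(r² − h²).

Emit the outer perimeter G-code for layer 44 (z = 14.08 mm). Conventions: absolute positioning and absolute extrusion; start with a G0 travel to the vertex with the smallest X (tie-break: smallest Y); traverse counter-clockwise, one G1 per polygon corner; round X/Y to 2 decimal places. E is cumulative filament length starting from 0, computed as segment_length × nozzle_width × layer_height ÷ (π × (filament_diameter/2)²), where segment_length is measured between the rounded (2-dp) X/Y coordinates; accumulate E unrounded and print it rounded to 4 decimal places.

At z = 14.08 mm: the cone does not reach this height (z outside [0, 13]); the sphere at (14.5, 0.5): section is a regular 8-gon, circumradius = √(r²−h²) = √(12²−1.42²) = 11.916; the cube at (2, 6.5) is present — its section is the full 14.5×24.5 rectangle; the cube at (7.5, -1.5) is not intersected at this z (z outside [0, 4]); Taking the union: the regions partially overlap (shared area 47.36 mm²), so overlapping operands fuse into one piece — 1 connected region; (whole slice rotated 45° about Z — lengths, areas and connectivity unchanged). The outline is a single polygon with 11 vertices. Extrusion per mm of travel: 0.4 × 0.32 / (π × 0.875²) = 0.053216. Accumulating E over each segment gives final E = 6.4153.

G0 X-20.51 Y23.33 Z14.08
G1 X-3.18 Y6.01 E1.3039
G1 X-1.01 Y8.18 E1.4672
G1 X1.47 Y2.18 E1.8127
G1 X9.90 Y-1.31 E2.2982
G1 X18.33 Y2.18 E2.7837
G1 X21.82 Y10.61 E3.2693
G1 X18.33 Y19.03 E3.7543
G1 X9.90 Y22.52 E4.2399
G1 X3.47 Y19.86 E4.6102
G1 X-10.25 Y33.59 E5.6431
G1 X-20.51 Y23.33 E6.4153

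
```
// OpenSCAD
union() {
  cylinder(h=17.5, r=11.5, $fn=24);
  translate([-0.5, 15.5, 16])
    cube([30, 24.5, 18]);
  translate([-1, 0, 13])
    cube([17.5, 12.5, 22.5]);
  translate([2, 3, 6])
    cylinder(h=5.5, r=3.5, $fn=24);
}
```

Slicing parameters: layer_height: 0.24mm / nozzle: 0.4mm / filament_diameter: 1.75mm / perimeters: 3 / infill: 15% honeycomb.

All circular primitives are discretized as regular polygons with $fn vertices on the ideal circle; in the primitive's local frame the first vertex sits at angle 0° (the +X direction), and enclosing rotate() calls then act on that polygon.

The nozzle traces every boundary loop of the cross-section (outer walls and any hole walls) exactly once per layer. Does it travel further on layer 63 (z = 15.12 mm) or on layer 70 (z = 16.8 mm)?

layer 70 (z = 16.8 mm)

Layer 63 (z = 15.12): the cylinder: section is a regular 24-gon, circumradius r=11.5 (perimeter = 2·24·11.500·sin(180°/24) = 72.05 mm); the cube at (-0.5, 15.5) is absent (z outside [16, 34]); the cube at (-1, 0) is present — its section is the full 17.5×12.5 rectangle (perimeter 60.00 mm); the cylinder at (2, 3) does not reach this height (z outside [6, 11.5]); Combining (union): the regions partially overlap (shared area 114.12 mm²), so the edge portions inside another operand are dropped and the merged outline is re-measured after clipping — boundary = 89.16 mm. So its perimeter = 89.16 mm. Layer 70 (z = 16.8): the r=11.5 cylinder gives a regular 24-gon of circumradius 11.5 (constant along its height) (perimeter = 2·24·11.500·sin(180°/24) = 72.05 mm); the cube at (-0.5, 15.5) (footprint 30×24.5) is included at this height (perimeter 109.00 mm); the 17.5×12.5 cube at (-1, 0) contributes its full rectangle (perimeter 60.00 mm); the cylinder at (2, 3) is absent (z outside [6, 11.5]); Combining (union): the regions partially overlap (shared area 114.12 mm²), so the edge portions inside another operand are dropped and the merged outline is re-measured after clipping — boundary = 198.16 mm. So its perimeter = 198.16 mm. Layer 70 is larger (198.16 vs 89.16 mm).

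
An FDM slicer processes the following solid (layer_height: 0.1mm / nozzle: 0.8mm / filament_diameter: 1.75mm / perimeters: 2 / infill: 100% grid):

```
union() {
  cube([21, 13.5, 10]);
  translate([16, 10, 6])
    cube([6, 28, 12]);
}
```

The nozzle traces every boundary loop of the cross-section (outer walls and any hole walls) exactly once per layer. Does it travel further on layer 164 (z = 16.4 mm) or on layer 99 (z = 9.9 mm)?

layer 99 (z = 9.9 mm)

Layer 164 (z = 16.4): the cube does not reach this height (z outside [0, 10]); the cube at (16, 10) (footprint 6×28) is included at this height (perimeter 68.00 mm); Combining (union): only the 6×28 cube at (16, 10) is present, so the union is just that shape — boundary = 68.00 mm. So its perimeter = 68.00 mm. Layer 99 (z = 9.9): the cube is present — its section is the full 21×13.5 rectangle (perimeter 69.00 mm); the cube at (16, 10) (footprint 6×28) is included at this height (perimeter 68.00 mm); Taking the union: the regions partially overlap (shared area 17.50 mm²), so the edge portions inside another operand are dropped and the merged outline is re-measured after clipping — boundary = 120.00 mm. So its perimeter = 120.00 mm. Layer 99 is larger (120.00 vs 68.00 mm).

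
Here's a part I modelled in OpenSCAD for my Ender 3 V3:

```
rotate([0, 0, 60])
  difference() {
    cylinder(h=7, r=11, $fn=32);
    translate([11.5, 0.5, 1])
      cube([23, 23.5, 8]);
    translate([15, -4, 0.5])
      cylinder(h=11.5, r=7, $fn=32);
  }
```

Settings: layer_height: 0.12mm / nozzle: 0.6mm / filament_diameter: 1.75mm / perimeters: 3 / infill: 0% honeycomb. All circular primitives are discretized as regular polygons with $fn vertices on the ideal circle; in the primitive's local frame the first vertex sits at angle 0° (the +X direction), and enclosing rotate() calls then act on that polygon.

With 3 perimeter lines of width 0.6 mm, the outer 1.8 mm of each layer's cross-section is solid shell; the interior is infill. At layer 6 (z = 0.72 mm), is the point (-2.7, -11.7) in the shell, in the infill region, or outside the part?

outside

At z = 0.72 mm: the r=11 cylinder contributes a regular 32-gon of circumradius 11; the cube at (11.5, 0.5) is absent (z outside [1, 9]); the r=7 cylinder at (15, -4) gives a regular 32-gon of circumradius 7 (constant along its height); Taking the first minus the rest: starting from the r=11 cylinder, the r=7 cylinder at (15, -4) partially overlaps it — only the 14.27 mm² overlap (of its 152.95 mm²) is removed, clipping the outline — 1 connected region; (rotated 60° about Z; rotation is an isometry so areas/perimeters/island counts are preserved). Overall, the cross-section is a single solid region. Undo the 60° rotation: the query point maps to (-11.482, -3.512) in the un-rotated model frame. The nearest boundary edge runs (-10.16, -4.21)→(-10.79, -2.15); distance from the point to it = 1.06 mm. The point is not inside any of the regions above, so it lies outside the cross-section (1.06 mm from the nearest boundary).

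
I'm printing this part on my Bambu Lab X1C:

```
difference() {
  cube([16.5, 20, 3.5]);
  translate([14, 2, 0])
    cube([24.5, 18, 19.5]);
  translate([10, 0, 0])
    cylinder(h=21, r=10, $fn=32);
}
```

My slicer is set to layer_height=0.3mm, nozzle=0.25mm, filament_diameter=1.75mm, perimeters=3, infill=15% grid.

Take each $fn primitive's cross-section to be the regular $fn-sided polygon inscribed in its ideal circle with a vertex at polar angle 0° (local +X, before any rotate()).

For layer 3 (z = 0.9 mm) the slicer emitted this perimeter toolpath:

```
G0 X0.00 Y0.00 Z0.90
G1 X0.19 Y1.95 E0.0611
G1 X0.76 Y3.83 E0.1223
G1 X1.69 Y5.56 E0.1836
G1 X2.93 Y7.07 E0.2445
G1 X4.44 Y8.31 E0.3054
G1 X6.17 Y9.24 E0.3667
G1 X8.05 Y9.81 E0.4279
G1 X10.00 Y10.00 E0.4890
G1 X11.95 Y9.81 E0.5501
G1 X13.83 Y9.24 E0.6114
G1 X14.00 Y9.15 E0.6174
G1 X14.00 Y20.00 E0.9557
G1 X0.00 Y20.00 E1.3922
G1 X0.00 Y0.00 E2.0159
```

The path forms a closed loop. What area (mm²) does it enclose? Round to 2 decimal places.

163.17 mm²

Apply the shoelace formula to the sequence of (X, Y) vertices; enclosed area = 163.17 mm².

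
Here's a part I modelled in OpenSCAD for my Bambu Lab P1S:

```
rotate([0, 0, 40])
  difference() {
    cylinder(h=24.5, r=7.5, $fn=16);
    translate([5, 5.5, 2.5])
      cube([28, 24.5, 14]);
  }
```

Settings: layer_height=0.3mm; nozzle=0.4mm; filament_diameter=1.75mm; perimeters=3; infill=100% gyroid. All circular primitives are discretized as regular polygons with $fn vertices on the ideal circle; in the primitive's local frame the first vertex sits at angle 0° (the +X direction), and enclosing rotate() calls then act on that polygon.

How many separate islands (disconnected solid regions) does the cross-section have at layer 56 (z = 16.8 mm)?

1

At z = 16.8 mm: the r=7.5 cylinder contributes a regular 16-gon of circumradius 7.5; the cube at (5, 5.5) is absent (z outside [2.5, 16.5]); Subtracting the remaining from the first: none of the subtracted shapes is present at this height, so the r=7.5 cylinder is unchanged — 1 connected region; (whole slice rotated 40° about Z — lengths, areas and connectivity unchanged). Overall, the cross-section is a single solid region. Island count = 1.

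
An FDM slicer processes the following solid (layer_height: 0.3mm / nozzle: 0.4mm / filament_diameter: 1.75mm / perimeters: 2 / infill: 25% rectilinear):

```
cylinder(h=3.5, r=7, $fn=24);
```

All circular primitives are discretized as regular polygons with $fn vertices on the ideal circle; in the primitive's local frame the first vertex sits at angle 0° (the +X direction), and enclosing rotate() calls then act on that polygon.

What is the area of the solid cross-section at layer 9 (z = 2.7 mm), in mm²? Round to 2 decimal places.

At z = 2.7 mm: the r=7 cylinder contributes a regular 24-gon of circumradius 7 (area = (24/2)·7.000²·sin(360°/24) = 152.19 mm²). Overall, the cross-section is a single solid region. Net area = 152.19 mm².

152.19 mm²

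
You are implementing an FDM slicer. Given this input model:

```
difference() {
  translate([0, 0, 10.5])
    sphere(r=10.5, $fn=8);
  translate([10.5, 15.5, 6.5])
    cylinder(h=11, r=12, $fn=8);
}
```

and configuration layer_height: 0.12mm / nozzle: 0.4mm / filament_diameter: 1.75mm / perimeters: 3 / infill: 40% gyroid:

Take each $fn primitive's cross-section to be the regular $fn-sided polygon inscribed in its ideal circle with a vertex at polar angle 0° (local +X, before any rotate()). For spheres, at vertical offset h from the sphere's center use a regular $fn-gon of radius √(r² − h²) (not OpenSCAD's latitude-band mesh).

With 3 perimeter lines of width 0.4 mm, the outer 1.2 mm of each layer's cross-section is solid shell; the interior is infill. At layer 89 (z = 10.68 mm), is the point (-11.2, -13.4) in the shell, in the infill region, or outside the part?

At z = 10.68 mm: the r=10.5 sphere contributes a regular 8-gon of circumradius √(10.5²−0.18²) = 10.498; the r=12 cylinder at (10.5, 15.5) gives a regular 8-gon of circumradius 12 (constant along its height); Subtracting the remaining from the first: starting from the r=10.5 sphere, the r=12 cylinder at (10.5, 15.5) partially overlaps it — only the 17.84 mm² overlap (of its 407.29 mm²) is removed, clipping the outline — 1 connected region. Overall, the cross-section is a single solid region. The nearest boundary edge runs (-0.00, -10.50)→(-7.42, -7.42); distance from the point to it = 7.07 mm. The point is not inside any of the regions above, so it lies outside the cross-section (7.07 mm from the nearest boundary).

outside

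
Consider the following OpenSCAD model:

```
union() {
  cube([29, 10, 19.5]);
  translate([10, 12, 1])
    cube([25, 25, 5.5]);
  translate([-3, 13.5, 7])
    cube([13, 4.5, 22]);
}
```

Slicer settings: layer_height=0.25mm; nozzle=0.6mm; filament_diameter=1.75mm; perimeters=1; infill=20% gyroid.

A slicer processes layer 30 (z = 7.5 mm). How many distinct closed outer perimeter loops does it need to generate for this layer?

At z = 7.5 mm: the 29×10 cube contributes its full rectangle; the cube at (10, 12) is absent (z outside [1, 6.5]); the cube at (-3, 13.5) is present — its section is the full 13×4.5 rectangle; Combining (union): the 2 present regions are separate (no shared area or edge), so areas and boundary lengths simply add and each stays a separate island — 2 connected regions. The result has 2 disconnected regions.

2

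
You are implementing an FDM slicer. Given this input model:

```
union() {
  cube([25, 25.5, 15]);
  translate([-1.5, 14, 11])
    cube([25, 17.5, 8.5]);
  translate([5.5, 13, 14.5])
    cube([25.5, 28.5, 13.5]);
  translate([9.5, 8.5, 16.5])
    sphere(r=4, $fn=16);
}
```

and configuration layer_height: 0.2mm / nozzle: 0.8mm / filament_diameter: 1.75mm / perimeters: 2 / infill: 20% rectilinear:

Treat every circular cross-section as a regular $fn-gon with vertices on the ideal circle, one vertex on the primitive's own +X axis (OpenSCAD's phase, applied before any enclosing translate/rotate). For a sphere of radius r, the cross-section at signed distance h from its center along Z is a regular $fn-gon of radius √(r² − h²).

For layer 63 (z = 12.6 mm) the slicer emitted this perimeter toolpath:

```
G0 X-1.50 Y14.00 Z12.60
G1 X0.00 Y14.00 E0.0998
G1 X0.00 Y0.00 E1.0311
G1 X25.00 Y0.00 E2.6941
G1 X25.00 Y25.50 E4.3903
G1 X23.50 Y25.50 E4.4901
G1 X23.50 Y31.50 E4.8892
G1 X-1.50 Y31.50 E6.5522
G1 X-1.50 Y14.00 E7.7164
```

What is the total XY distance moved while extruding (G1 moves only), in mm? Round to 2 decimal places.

Sum the Euclidean lengths of each G1 segment: total = 116.00 mm.

116.00 mm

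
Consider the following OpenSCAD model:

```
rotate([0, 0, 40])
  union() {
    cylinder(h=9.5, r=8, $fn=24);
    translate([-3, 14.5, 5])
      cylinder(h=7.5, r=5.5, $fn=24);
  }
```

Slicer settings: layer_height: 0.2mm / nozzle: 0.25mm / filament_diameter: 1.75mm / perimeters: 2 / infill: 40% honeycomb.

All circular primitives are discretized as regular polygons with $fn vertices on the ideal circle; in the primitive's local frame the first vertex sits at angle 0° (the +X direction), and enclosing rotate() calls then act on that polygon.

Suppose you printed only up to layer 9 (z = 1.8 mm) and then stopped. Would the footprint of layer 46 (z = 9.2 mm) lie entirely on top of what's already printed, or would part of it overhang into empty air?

Compare the two slices. At z = 1.8: the r=8 cylinder gives a regular 24-gon of circumradius 8 (constant along its height) (area = (24/2)·8.000²·sin(360°/24) = 198.77 mm²); the cylinder at (-3, 14.5) is absent (z outside [5, 12.5]); Combining (union): only the r=8 cylinder is present, so the union is just that shape — area = 198.77 mm²; (rotated 40° about Z; rotation is an isometry so areas/perimeters/island counts are preserved). At z = 9.2: the cylinder: section is a regular 24-gon, circumradius r=8 (area = (24/2)·8.000²·sin(360°/24) = 198.77 mm²); the r=5.5 cylinder at (-3, 14.5) gives a regular 24-gon of circumradius 5.5 (constant along its height) (area = (24/2)·5.500²·sin(360°/24) = 93.95 mm²); Merging all regions: the 2 present regions are separate (no shared area or edge), so areas and boundary lengths simply add and each stays a separate island — area = 292.72 mm²; (whole slice rotated 40° about Z — lengths, areas and connectivity unchanged). Checking containment: at z = 9.2 the cross-section extends beyond the z = 1.8 cross-section by about 93.95 mm².

part overhangs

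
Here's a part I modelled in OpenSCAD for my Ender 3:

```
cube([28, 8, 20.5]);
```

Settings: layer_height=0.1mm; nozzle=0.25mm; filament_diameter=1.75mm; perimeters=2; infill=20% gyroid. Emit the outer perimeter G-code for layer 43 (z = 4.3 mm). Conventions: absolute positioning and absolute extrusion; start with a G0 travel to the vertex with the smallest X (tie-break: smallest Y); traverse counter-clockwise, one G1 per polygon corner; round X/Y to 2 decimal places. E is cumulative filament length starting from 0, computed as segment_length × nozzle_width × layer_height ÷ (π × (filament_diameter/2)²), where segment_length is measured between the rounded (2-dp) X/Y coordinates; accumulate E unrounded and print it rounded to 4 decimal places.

At z = 4.3 mm: the cube is present — its section is the full 28×8 rectangle. The outline is a single polygon with 4 vertices. Extrusion per mm of travel: 0.25 × 0.1 / (π × 0.875²) = 0.010394. Accumulating E over each segment gives final E = 0.7484.

G0 X0.00 Y0.00 Z4.30
G1 X28.00 Y0.00 E0.2910
G1 X28.00 Y8.00 E0.3742
G1 X0.00 Y8.00 E0.6652
G1 X0.00 Y0.00 E0.7484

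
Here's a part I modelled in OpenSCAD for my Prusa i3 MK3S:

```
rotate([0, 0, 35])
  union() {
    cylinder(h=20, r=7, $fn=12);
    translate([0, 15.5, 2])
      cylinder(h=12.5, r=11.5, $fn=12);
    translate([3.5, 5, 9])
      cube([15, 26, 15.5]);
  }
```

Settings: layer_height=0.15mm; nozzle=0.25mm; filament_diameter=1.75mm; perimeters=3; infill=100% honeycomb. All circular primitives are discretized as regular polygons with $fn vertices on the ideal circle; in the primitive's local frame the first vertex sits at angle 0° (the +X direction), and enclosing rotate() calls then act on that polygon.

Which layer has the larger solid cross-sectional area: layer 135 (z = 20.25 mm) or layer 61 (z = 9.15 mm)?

layer 61 (z = 9.15 mm)

Layer 135 (z = 20.25): the cylinder does not reach this height (z outside [0, 20]); the cylinder at (0, 15.5) does not reach this height (z outside [2, 14.5]); the cube at (3.5, 5) is present — its section is the full 15×26 rectangle (area 390.00 mm²); Combining (union): only the 15×26 cube at (3.5, 5) is present, so the union is just that shape — area = 390.00 mm²; (rotated 35° about Z; rotation is an isometry so areas/perimeters/island counts are preserved). So its area = 390.00 mm². Layer 61 (z = 9.15): the cylinder: section is a regular 12-gon, circumradius r=7 (area = (12/2)·7.000²·sin(360°/12) = 147.00 mm²); the r=11.5 cylinder at (0, 15.5) gives a regular 12-gon of circumradius 11.5 (constant along its height) (area = (12/2)·11.500²·sin(360°/12) = 396.75 mm²); the cube at (3.5, 5) (footprint 15×26) is included at this height (area 390.00 mm²); Taking the union: the regions partially overlap — summed areas 933.75 mm² minus the doubly-counted overlap 136.66 mm² gives 797.09 mm² — area = 797.09 mm²; (whole slice rotated 35° about Z — lengths, areas and connectivity unchanged). So its area = 797.09 mm². Layer 61 is larger (797.09 vs 390.00 mm²).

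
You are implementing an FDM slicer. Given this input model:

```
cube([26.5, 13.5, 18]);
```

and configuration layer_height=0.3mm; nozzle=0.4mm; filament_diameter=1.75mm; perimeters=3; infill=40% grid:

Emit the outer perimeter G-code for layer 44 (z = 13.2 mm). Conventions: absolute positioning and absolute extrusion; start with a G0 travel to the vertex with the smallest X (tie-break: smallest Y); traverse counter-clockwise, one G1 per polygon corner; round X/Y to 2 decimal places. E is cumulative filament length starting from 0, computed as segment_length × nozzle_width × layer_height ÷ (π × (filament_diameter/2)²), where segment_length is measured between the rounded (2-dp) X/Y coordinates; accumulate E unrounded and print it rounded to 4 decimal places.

At z = 13.2 mm: the cube (footprint 26.5×13.5) is included at this height. The outline is a single polygon with 4 vertices. Extrusion per mm of travel: 0.4 × 0.3 / (π × 0.875²) = 0.049890. Accumulating E over each segment gives final E = 3.9912.

G0 X0.00 Y0.00 Z13.20
G1 X26.50 Y0.00 E1.3221
G1 X26.50 Y13.50 E1.9956
G1 X0.00 Y13.50 E3.3177
G1 X0.00 Y0.00 E3.9912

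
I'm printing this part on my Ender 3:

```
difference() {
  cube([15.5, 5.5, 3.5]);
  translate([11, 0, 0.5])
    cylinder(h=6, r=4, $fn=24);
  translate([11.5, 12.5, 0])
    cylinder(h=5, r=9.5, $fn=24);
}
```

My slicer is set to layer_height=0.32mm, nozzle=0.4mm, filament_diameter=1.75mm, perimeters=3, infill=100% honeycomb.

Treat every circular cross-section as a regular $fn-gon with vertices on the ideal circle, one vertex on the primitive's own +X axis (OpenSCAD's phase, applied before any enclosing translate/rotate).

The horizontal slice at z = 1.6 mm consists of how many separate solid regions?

At z = 1.6 mm: the cube is present — its section is the full 15.5×5.5 rectangle; the r=4 cylinder at (11, 0) gives a regular 24-gon of circumradius 4 (constant along its height); the r=9.5 cylinder at (11.5, 12.5) gives a regular 24-gon of circumradius 9.5 (constant along its height); Subtracting the remaining from the first: starting from the 15.5×5.5 cube, the r=4 cylinder at (11, 0) partially overlaps it — only the 24.85 mm² overlap (of its 49.69 mm²) is removed, clipping the outline; the r=9.5 cylinder at (11.5, 12.5) partially overlaps it — only the 16.54 mm² overlap (of its 280.30 mm²) is removed, clipping the outline — 2 connected regions. The result has 2 disconnected regions.

2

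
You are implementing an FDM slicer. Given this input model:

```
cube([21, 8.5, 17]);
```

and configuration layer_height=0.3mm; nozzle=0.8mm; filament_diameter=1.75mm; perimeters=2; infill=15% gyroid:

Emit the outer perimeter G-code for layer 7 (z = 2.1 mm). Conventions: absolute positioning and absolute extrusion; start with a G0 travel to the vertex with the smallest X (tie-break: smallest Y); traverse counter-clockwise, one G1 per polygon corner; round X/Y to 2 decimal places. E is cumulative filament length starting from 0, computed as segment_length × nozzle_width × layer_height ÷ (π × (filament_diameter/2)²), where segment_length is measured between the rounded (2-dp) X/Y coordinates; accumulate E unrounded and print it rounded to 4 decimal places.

At z = 2.1 mm: the cube is present — its section is the full 21×8.5 rectangle. The outline is a single polygon with 4 vertices. Extrusion per mm of travel: 0.8 × 0.3 / (π × 0.875²) = 0.099780. Accumulating E over each segment gives final E = 5.8870.

G0 X0.00 Y0.00 Z2.10
G1 X21.00 Y0.00 E2.0954
G1 X21.00 Y8.50 E2.9435
G1 X0.00 Y8.50 E5.0389
G1 X0.00 Y0.00 E5.8870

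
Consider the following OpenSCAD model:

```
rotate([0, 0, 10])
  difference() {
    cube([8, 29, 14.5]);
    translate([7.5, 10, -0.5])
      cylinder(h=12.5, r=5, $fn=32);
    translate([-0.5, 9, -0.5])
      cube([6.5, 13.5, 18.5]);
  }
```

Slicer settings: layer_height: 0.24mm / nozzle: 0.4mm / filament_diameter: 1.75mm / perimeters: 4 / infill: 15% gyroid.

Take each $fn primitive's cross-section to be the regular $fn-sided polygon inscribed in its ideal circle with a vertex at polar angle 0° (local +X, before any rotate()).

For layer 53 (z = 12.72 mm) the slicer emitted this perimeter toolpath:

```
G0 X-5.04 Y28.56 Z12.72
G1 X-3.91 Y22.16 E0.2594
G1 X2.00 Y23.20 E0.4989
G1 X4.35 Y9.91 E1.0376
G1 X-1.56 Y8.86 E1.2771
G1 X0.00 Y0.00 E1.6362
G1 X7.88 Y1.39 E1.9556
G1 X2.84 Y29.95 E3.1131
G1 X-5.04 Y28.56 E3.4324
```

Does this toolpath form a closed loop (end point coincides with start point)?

Start point (G0): (-5.04, 28.56). End point (last G1): the path returns to the start — closed.

yes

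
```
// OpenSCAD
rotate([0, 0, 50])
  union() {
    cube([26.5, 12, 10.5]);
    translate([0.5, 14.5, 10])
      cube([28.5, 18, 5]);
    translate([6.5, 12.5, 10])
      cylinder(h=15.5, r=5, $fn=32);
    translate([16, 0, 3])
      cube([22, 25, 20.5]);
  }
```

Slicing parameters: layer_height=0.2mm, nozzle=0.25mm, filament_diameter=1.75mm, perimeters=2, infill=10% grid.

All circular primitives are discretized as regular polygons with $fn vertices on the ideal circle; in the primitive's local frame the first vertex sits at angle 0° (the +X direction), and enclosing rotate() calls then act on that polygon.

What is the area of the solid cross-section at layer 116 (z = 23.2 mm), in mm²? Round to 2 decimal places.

628.04 mm²

At z = 23.2 mm: the cube is absent (z outside [0, 10.5]); the cube at (0.5, 14.5) is not intersected at this z (z outside [10, 15]); the r=5 cylinder at (6.5, 12.5) gives a regular 32-gon of circumradius 5 (constant along its height) (area = (32/2)·5.000²·sin(360°/32) = 78.04 mm²); the 22×25 cube at (16, 0) contributes its full rectangle (area 550.00 mm²); Merging all regions: the 2 present regions are separate (no shared area or edge), so areas and boundary lengths simply add and each stays a separate island — area = 628.04 mm²; (rotated 50° about Z; rotation is an isometry so areas/perimeters/island counts are preserved). Overall, the cross-section has 2 separate islands. Net area = 628.04 mm².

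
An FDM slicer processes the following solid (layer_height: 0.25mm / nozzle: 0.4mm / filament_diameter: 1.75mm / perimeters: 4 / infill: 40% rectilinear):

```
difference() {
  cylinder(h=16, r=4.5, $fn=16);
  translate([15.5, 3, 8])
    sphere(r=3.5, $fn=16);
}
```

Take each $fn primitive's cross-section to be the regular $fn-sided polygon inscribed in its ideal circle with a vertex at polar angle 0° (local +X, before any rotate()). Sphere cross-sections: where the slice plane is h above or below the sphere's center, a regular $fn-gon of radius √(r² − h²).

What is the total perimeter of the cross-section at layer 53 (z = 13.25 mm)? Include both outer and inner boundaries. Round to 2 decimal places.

At z = 13.25 mm: the r=4.5 cylinder gives a regular 16-gon of circumradius 4.5 (constant along its height) (perimeter = 2·16·4.500·sin(180°/16) = 28.09 mm); the sphere at (15.5, 3) is not intersected at this z (|z−center|=5.250 > r=3.5); Taking the first minus the rest: none of the subtracted shapes is present at this height, so the r=4.5 cylinder is unchanged — boundary = 28.09 mm. Overall, the cross-section is a single solid region. Total boundary length (outer) = 28.09 mm.

28.09 mm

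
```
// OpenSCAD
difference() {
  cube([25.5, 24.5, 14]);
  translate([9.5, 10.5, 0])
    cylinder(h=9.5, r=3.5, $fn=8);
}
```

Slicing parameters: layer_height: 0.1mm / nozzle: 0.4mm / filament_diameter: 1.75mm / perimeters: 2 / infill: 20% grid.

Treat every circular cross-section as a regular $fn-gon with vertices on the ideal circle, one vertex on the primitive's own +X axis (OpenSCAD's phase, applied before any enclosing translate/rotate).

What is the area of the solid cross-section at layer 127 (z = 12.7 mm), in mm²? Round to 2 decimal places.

624.75 mm²

At z = 12.7 mm: the 25.5×24.5 cube contributes its full rectangle (area 624.75 mm²); the cylinder at (9.5, 10.5) is not intersected at this z (z outside [0, 9.5]); Subtracting the remaining from the first: none of the subtracted shapes is present at this height, so the 25.5×24.5 cube is unchanged — area = 624.75 mm². Overall, the cross-section is a single solid region. Net area = 624.75 mm².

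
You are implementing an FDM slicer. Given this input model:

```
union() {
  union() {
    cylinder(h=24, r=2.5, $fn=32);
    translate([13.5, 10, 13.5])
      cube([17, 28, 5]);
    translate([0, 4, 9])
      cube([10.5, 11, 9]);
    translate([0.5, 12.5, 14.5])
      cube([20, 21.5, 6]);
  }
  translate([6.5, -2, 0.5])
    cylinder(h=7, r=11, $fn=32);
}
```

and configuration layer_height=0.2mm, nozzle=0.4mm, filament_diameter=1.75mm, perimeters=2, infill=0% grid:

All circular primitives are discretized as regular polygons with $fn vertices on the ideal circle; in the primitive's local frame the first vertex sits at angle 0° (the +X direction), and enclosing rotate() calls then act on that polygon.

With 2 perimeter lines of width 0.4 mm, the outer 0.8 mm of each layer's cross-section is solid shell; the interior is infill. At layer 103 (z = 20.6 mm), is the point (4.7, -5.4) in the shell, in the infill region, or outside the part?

At z = 20.6 mm: the cylinder: section is a regular 32-gon, circumradius r=2.5; the cube at (13.5, 10) is absent (z outside [13.5, 18.5]); the cube at (0, 4) does not reach this height (z outside [9, 18]); the cube at (0.5, 12.5) is absent (z outside [14.5, 20.5]); Combining (union): only the r=2.5 cylinder is present, so the union is just that shape — 1 connected region; the cylinder at (6.5, -2) does not reach this height (z outside [0.5, 7.5]); Taking the union: only that combined region is present, so the union is just that shape — 1 connected region. Overall, the cross-section is a single solid region. The nearest boundary edge runs (1.39, -2.08)→(1.77, -1.77); distance from the point to it = 4.67 mm. The point is not inside any of the regions above, so it lies outside the cross-section (4.67 mm from the nearest boundary).

outside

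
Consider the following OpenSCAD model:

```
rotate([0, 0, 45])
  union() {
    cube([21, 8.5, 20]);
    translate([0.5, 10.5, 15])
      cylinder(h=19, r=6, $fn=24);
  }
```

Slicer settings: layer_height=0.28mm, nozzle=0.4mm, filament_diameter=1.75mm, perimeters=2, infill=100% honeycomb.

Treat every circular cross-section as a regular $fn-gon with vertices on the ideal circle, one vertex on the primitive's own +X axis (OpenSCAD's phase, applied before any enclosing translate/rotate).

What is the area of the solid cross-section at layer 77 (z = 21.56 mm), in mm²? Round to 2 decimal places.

111.81 mm²

At z = 21.56 mm: the cube does not reach this height (z outside [0, 20]); the r=6 cylinder at (0.5, 10.5) gives a regular 24-gon of circumradius 6 (constant along its height) (area = (24/2)·6.000²·sin(360°/24) = 111.81 mm²); Combining (union): only the r=6 cylinder at (0.5, 10.5) is present, so the union is just that shape — area = 111.81 mm²; (whole slice rotated 45° about Z — lengths, areas and connectivity unchanged). Overall, the cross-section is a single solid region. Net area = 111.81 mm².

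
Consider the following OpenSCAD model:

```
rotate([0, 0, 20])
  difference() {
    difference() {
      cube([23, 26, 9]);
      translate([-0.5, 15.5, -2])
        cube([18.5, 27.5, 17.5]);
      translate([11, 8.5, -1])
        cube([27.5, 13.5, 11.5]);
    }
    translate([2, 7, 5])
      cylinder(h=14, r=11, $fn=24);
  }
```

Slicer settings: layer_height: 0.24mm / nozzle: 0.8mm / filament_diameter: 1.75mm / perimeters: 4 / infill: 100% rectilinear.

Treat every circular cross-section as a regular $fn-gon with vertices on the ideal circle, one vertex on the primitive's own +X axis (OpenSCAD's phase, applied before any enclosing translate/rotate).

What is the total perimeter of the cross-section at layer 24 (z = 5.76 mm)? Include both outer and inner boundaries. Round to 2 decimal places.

66.14 mm

At z = 5.76 mm: the cube (footprint 23×26) is included at this height (perimeter 98.00 mm); the cube at (-0.5, 15.5) (footprint 18.5×27.5) is included at this height (perimeter 92.00 mm); the cube at (11, 8.5) is present — its section is the full 27.5×13.5 rectangle (perimeter 82.00 mm); Taking the first minus the rest: starting from the 23×26 cube, the 18.5×27.5 cube at (-0.5, 15.5) partially overlaps it — only the 189.00 mm² overlap (of its 508.75 mm²) is removed, clipping the outline; the 27.5×13.5 cube at (11, 8.5) partially overlaps it — only the 116.50 mm² overlap (of its 371.25 mm²) is removed, clipping the outline — boundary = 95.00 mm; the cylinder at (2, 7): section is a regular 24-gon, circumradius r=11 (perimeter = 2·24·11.000·sin(180°/24) = 68.92 mm); Taking the first minus the rest: starting from the result so far, the r=11 cylinder at (2, 7) partially overlaps it — only the 179.10 mm² overlap (of its 375.81 mm²) is removed, clipping the outline — boundary = 66.14 mm; (rotated 20° about Z; rotation is an isometry so areas/perimeters/island counts are preserved). Overall, the cross-section has 3 separate islands. Total boundary length (outer) = 66.14 mm.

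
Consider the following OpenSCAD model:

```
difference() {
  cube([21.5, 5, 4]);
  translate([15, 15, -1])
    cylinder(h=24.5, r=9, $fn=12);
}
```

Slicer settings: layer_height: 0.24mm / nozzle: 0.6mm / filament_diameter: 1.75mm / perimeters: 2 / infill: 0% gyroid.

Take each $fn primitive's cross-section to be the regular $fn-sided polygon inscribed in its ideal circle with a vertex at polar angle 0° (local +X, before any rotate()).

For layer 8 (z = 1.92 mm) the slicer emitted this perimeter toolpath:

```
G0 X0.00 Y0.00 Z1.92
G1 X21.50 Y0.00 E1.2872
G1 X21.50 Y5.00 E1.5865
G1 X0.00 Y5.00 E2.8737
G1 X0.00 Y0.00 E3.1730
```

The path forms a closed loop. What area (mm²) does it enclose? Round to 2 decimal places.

107.50 mm²

Apply the shoelace formula to the sequence of (X, Y) vertices; enclosed area = 107.50 mm².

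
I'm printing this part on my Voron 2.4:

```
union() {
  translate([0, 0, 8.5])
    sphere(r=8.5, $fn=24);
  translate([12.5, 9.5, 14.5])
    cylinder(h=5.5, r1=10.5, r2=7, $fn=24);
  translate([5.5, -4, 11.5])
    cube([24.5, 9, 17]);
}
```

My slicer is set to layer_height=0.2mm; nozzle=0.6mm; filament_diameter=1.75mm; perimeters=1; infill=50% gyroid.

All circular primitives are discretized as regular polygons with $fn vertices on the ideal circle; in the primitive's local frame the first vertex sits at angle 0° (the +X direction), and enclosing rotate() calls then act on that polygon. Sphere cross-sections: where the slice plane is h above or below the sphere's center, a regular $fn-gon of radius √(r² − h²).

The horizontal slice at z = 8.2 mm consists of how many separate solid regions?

1

At z = 8.2 mm: the r=8.5 sphere contributes a regular 24-gon of circumradius √(8.5²−0.3²) = 8.495; the cone at (12.5, 9.5) does not reach this height (z outside [14.5, 20]); the cube at (5.5, -4) is absent (z outside [11.5, 28.5]); Taking the union: only the r=8.5 sphere is present, so the union is just that shape — 1 connected region. The result has 1 disconnected region.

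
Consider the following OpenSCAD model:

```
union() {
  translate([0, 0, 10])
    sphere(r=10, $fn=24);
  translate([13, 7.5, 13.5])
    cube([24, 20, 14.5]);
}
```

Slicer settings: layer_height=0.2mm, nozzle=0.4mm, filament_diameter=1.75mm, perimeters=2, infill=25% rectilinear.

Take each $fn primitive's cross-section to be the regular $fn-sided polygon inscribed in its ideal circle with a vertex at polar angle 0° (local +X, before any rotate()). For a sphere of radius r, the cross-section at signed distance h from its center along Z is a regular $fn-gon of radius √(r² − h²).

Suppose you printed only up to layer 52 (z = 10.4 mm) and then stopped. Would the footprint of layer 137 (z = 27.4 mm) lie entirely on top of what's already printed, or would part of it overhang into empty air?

Compare the two slices. At z = 10.4: the r=10 sphere contributes a regular 24-gon of circumradius √(10²−0.4²) = 9.992 (area = (24/2)·9.992²·sin(360°/24) = 310.09 mm²); the cube at (13, 7.5) does not reach this height (z outside [13.5, 28]); Combining (union): only the r=10 sphere is present, so the union is just that shape — area = 310.09 mm². At z = 27.4: the sphere is absent (|z−center|=17.400 > r=10); the cube at (13, 7.5) is present — its section is the full 24×20 rectangle (area 480.00 mm²); Merging all regions: only the 24×20 cube at (13, 7.5) is present, so the union is just that shape — area = 480.00 mm². Checking containment: at z = 27.4 the cross-section extends beyond the z = 10.4 cross-section by about 480.00 mm².

part overhangs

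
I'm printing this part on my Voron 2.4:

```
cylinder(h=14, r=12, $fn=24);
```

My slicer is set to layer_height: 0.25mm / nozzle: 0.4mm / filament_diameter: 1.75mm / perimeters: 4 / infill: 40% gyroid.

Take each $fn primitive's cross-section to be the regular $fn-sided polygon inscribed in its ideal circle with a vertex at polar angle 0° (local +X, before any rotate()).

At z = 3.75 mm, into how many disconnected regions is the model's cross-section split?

At z = 3.75 mm: the r=12 cylinder contributes a regular 24-gon of circumradius 12. The result has 1 disconnected region.

1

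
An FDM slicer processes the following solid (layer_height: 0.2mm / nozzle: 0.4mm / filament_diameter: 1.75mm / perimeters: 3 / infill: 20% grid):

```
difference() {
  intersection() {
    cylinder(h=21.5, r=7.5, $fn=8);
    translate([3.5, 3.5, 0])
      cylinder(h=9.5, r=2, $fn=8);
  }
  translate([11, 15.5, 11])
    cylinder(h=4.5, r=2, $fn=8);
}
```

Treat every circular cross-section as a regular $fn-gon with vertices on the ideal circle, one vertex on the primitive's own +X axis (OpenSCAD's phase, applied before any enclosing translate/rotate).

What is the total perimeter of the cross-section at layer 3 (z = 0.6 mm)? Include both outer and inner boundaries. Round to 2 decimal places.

12.25 mm

At z = 0.6 mm: the r=7.5 cylinder gives a regular 8-gon of circumradius 7.5 (constant along its height) (perimeter = 2·8·7.500·sin(180°/8) = 45.92 mm); the r=2 cylinder at (3.5, 3.5) gives a regular 8-gon of circumradius 2 (constant along its height) (perimeter = 2·8·2.000·sin(180°/8) = 12.25 mm); Keeping only the common overlap: the r=2 cylinder at (3.5, 3.5) lies inside the r=7.5 cylinder, so the common part is the r=2 cylinder at (3.5, 3.5) itself — boundary = 12.25 mm; the cylinder at (11, 15.5) is not intersected at this z (z outside [11, 15.5]); Taking the first minus the rest: none of the subtracted shapes is present at this height, so the result so far is unchanged — boundary = 12.25 mm. Overall, the cross-section is a single solid region. Total boundary length (outer) = 12.25 mm.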